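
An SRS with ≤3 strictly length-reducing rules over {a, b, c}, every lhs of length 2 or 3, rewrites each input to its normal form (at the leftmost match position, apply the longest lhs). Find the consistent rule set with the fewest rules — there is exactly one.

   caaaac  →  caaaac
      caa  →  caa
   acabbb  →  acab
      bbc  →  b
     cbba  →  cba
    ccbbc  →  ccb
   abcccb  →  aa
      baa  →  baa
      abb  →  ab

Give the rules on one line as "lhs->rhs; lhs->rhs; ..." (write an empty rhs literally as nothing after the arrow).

  | caaaac
  | caa
  | acabbb => acabb => acab
  | bbc => bc => b

bb->b; bc->b; bcb->a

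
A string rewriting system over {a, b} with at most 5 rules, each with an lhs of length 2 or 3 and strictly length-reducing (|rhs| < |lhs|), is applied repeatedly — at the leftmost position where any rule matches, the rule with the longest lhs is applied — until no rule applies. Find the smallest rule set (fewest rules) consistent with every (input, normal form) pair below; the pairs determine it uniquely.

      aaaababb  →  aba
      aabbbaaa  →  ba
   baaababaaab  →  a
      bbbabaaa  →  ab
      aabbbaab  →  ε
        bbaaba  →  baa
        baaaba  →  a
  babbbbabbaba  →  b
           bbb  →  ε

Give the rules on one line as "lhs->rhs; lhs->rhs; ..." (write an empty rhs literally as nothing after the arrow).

aaa->; aab->ba; bb->; bbb->

  | aaaababb => ababb => aba
  | aabbbaaa => babbaaa => baaaa => ba
  | baaababaaab => bbabaaab => abaaab => abb => a
  | bbbabaaa => abaaa => ab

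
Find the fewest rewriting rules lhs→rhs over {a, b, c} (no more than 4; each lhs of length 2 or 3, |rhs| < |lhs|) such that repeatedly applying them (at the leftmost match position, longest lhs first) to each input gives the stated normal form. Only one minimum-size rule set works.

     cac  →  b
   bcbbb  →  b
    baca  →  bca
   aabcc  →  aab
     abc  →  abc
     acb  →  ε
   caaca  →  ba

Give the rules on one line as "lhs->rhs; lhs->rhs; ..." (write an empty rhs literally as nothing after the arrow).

ac->c; bb->b; cb->; cc->b

  | cac => cc => b
  | bcbbb => bbb => bb => b
  | baca => bca
  | aabcc => aabb => aab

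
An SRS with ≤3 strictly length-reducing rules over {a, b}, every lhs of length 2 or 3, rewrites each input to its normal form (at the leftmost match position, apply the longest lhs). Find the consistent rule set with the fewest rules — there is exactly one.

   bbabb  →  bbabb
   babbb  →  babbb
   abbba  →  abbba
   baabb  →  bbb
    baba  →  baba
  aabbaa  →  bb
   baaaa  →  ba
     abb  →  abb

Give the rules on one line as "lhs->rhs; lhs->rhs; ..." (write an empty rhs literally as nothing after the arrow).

  | bbabb
  | babbb
  | abbba
  | baabb => bbb

aa->; aaa->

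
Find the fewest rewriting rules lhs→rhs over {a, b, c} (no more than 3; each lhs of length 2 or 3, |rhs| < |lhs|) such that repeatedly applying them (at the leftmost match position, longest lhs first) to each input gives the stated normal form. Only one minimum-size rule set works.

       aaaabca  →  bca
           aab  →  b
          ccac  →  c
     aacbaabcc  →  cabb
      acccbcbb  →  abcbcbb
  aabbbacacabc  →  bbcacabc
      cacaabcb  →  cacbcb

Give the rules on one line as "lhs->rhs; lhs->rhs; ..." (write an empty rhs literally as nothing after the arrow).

  | aaaabca => aabca => bca
  | aab => b
  | ccac => bac => c
  | aacbaabcc => cbaabcc => cabcc => cabb

aa->; ba->; cc->b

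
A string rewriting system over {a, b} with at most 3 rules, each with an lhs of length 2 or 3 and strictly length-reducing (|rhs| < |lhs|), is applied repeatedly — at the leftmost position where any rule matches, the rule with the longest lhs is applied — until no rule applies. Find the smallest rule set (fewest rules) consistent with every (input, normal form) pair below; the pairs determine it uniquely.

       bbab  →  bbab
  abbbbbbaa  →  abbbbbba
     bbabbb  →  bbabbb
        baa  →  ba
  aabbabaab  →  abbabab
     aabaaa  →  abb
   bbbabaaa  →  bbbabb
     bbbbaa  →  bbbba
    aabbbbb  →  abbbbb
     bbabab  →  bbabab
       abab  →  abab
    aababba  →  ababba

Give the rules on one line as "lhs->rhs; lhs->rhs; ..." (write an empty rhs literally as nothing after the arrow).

  | bbab
  | abbbbbbaa => abbbbbba
  | bbabbb
  | baa => ba

aa->a; aaa->b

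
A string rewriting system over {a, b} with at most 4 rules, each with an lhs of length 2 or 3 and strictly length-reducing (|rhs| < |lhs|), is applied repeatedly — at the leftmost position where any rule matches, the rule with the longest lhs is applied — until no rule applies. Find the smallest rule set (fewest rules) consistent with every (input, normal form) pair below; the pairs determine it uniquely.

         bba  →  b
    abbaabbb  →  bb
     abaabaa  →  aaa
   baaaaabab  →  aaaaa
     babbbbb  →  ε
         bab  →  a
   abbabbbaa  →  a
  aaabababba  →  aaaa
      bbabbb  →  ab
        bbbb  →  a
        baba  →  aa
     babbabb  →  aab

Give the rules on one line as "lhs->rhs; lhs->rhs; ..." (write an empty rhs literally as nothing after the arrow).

abb->b; ba->; bab->a; bbb->ba

  | bba => b
  | abbaabbb => baabbb => abbb => bb
  | abaabaa => aabaa => aaa
  | baaaaabab => aaaabab => aaaaa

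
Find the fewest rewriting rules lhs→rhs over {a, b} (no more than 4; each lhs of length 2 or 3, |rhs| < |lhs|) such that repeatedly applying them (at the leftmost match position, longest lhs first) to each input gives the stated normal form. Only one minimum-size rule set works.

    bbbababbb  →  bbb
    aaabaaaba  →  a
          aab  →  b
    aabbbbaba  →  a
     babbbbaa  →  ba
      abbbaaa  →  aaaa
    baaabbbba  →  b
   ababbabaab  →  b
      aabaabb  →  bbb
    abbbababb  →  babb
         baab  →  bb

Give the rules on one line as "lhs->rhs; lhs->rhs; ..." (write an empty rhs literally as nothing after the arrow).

  | bbbababbb => baababbb => bbabbb => aabbb => bbb
  | aaabaaaba => abaaaba => aaaba => aba => a
  | aab => b
  | aabbbbaba => bbbbaba => bbaaba => aaaba => aba => a

aab->b; aba->a; baa->b; bba->aa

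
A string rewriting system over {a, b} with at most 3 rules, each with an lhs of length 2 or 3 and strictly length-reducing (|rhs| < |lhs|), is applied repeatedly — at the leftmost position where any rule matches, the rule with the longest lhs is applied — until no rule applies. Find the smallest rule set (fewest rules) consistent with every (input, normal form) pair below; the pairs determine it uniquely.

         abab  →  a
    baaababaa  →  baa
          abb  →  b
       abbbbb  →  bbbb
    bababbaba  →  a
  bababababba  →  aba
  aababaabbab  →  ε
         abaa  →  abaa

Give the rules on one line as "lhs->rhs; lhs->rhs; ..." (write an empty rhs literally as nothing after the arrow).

  | abab => a
  | baaababaa => bbabaa => baa
  | abb => b
  | abbbbb => bbbb

aaa->; abb->b; bab->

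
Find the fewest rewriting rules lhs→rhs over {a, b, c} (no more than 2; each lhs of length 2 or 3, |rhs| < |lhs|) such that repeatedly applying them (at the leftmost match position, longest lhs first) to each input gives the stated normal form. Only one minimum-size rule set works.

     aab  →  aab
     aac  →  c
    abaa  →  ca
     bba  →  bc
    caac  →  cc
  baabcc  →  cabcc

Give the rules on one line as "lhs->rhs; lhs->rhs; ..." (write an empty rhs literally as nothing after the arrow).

ac->c; ba->c

  | aab
  | aac => ac => c
  | abaa => aca => ca
  | bba => bc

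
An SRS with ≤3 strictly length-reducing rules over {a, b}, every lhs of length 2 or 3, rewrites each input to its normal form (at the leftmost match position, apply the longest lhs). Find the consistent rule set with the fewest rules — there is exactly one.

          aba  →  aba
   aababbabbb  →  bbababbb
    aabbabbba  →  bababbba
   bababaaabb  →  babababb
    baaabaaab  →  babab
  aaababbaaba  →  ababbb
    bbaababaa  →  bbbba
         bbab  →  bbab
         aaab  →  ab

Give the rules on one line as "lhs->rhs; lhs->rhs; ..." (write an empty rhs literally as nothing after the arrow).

  | aba
  | aababbabbb => baabbabbb => bbababbb
  | aabbabbba => bababbba
  | bababaaabb => babababb

aa->; aab->ba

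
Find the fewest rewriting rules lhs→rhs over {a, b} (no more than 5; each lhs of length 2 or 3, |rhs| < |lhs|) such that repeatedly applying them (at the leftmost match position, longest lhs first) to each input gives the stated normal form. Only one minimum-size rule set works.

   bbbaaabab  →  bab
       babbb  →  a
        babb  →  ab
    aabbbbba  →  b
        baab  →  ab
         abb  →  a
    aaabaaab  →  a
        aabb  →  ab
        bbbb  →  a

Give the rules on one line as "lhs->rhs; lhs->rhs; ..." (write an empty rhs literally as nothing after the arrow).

aa->b; aba->a; abb->bb; bb->a

  | bbbaaabab => abaaabab => aaabab => babab => bab
  | babbb => bbbb => abb => bb => a
  | babb => bbb => ab
  | aabbbbba => bbbbbba => abbbba => bbbba => abba => bba => aa => b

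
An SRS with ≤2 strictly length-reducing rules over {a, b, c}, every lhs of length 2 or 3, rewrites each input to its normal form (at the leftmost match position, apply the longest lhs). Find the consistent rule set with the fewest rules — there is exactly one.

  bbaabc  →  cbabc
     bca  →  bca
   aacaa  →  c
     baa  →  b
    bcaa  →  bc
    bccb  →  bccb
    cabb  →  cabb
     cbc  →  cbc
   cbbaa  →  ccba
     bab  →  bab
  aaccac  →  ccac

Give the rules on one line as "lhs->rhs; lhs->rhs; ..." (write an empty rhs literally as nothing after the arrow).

  | bbaabc => cbabc
  | bca
  | aacaa => caa => c
  | baa => b

aa->; bba->cb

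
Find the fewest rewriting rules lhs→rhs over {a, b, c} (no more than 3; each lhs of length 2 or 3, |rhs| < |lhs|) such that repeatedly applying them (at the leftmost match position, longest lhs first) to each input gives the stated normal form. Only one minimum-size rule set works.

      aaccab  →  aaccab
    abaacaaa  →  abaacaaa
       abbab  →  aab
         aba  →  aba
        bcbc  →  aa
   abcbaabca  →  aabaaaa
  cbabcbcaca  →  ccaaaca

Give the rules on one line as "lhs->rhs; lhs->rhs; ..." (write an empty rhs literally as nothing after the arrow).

bab->cb; bc->a

  | aaccab
  | abaacaaa
  | abbab => abcb => aab
  | aba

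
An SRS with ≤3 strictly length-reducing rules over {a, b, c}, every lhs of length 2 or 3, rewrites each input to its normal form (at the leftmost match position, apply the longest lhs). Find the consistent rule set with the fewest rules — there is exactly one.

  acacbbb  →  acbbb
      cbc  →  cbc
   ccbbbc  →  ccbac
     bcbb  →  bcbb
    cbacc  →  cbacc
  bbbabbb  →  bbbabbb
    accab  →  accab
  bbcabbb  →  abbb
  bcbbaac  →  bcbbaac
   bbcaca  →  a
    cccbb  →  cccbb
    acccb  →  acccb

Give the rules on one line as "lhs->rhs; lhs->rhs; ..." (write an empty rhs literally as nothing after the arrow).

aca->a; bbc->ac

  | acacbbb => acbbb
  | cbc
  | ccbbbc => ccbac
  | bcbb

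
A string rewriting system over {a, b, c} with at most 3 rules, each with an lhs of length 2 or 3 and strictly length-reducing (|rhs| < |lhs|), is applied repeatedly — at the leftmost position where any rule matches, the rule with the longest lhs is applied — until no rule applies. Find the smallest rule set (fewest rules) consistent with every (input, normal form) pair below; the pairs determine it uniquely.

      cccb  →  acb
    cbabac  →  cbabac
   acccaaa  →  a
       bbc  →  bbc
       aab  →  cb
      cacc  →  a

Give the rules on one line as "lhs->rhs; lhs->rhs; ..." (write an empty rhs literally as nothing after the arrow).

  | cccb => acb
  | cbabac
  | acccaaa => aacaaa => ccaaa => aaaa => caa => cc => a
  | bbc

aa->c; cc->a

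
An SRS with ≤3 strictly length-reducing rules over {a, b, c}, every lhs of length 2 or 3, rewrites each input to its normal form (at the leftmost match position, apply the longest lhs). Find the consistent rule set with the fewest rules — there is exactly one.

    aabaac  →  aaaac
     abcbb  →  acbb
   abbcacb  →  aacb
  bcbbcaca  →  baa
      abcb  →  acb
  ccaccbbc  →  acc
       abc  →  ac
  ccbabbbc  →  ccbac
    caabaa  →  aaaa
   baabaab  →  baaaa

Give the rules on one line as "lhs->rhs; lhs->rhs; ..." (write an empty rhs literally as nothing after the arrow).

ab->a; bbc->; ca->a

  | aabaac => aaaac
  | abcbb => acbb
  | abbcacb => abcacb => acacb => aacb
  | bcbbcaca => bcaca => baca => baa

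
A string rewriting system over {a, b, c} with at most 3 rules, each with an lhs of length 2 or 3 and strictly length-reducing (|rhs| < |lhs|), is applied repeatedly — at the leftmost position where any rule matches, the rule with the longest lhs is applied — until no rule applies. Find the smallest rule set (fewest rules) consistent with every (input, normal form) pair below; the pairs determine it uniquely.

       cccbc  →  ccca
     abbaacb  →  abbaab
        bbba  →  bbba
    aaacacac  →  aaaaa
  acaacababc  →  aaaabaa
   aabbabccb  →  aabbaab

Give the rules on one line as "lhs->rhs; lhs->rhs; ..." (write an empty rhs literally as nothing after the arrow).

  | cccbc => ccca
  | abbaacb => abbaab
  | bbba
  | aaacacac => aaaacac => aaaaac => aaaaa

ac->a; bc->a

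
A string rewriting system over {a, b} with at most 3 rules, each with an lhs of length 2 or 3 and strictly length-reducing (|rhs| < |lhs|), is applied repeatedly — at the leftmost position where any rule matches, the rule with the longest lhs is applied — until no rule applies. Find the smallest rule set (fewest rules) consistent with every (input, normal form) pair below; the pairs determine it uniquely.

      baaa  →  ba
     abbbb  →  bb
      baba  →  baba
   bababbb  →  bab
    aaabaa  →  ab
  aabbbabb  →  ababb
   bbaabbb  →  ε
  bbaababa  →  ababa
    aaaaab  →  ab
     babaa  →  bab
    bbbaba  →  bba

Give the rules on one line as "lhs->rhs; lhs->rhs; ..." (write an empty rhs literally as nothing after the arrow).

aa->; aab->bb; bbb->a

  | baaa => ba
  | abbbb => aab => bb
  | baba
  | bababbb => babaa => bab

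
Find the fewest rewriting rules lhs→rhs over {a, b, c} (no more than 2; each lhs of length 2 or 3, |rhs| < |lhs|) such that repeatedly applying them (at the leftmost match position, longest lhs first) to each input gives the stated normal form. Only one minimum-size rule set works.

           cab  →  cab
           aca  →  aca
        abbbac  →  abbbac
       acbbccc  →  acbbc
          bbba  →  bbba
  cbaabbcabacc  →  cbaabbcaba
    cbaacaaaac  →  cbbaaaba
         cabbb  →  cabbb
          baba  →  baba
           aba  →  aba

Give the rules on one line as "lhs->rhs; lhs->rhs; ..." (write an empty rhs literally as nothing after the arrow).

  | cab
  | aca
  | abbbac
  | acbbccc => acbbc

aac->ba; cc->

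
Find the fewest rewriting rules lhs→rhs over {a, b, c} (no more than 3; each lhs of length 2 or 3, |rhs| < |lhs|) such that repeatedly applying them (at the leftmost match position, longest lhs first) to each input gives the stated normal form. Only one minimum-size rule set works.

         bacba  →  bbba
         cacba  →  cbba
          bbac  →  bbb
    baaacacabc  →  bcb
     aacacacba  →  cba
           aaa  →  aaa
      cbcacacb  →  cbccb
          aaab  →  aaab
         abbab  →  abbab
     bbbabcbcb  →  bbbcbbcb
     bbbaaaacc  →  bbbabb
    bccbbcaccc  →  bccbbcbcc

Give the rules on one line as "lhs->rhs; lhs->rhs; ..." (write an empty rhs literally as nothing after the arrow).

abc->cb; ac->b; aca->

  | bacba => bbba
  | cacba => cbba
  | bbac => bbb
  | baaacacabc => baacabc => babc => bcb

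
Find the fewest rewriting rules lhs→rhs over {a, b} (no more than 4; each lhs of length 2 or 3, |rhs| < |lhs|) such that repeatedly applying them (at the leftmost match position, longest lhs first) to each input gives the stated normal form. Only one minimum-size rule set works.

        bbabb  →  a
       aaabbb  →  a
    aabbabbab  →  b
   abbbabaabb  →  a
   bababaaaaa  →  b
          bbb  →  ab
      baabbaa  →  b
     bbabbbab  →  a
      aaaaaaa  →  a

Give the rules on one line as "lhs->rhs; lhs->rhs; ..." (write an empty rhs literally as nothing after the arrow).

aa->b; aab->b; bab->; bb->a

  | bbabb => aabb => bb => a
  | aaabbb => babbb => bb => a
  | aabbabbab => bbabbab => aabbab => bbab => aab => b
  | abbbabaabb => aababaabb => babaabb => aabb => bb => a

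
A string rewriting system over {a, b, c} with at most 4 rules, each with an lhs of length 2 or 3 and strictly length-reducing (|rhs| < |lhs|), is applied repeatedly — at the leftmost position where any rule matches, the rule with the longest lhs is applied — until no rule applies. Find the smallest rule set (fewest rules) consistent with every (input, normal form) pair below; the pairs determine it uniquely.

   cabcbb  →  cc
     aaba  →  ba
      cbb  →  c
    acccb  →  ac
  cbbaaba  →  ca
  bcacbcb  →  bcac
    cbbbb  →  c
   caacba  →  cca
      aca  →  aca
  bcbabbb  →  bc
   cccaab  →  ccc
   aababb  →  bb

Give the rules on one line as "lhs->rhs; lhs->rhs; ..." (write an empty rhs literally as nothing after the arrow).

aa->; ab->; acc->ac; cb->c

  | cabcbb => ccbb => ccb => cc
  | aaba => ba
  | cbb => cb => c
  | acccb => accb => acb => ac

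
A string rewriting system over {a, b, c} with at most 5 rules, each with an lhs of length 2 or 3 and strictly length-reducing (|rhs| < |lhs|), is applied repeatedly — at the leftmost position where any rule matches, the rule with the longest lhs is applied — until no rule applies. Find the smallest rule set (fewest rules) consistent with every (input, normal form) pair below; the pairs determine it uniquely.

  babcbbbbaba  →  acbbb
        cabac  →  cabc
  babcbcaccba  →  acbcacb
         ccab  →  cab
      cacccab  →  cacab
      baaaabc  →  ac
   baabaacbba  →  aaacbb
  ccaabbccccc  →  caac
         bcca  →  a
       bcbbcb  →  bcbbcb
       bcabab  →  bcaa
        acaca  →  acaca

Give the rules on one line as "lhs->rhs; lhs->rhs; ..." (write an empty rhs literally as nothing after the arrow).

ba->b; bab->a; bcc->; cc->c

  | babcbbbbaba => acbbbbaba => acbbbaa => acbbba => acbbb
  | cabac => cabc
  | babcbcaccba => acbcaccba => acbcacba => acbcacb
  | ccab => cab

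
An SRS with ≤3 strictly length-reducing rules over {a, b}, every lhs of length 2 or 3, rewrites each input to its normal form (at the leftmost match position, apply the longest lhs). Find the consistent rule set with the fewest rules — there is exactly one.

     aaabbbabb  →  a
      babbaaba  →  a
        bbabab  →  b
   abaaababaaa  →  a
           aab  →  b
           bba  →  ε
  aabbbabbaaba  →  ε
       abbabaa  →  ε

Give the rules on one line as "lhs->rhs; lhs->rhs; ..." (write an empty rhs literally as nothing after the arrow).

aa->; ba->; bb->a

  | aaabbbabb => abbbabb => aababb => babb => bb => a
  | babbaaba => bbaaba => aaaba => aba => a
  | bbabab => aabab => bab => b
  | abaaababaaa => aaababaaa => ababaaa => abaaa => aaa => a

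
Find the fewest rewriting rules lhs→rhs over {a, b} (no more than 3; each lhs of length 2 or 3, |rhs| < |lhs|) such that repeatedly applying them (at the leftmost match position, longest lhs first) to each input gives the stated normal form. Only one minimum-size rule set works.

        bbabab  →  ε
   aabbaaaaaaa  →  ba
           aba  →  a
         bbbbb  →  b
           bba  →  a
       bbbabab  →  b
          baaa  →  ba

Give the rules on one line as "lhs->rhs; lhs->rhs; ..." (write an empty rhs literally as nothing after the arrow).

aa->a; ab->; bb->

  | bbabab => abab => ab => ε
  | aabbaaaaaaa => abbaaaaaaa => baaaaaaa => baaaaaa => baaaaa => baaaa => baaa => baa => ba
  | aba => a
  | bbbbb => bbb => b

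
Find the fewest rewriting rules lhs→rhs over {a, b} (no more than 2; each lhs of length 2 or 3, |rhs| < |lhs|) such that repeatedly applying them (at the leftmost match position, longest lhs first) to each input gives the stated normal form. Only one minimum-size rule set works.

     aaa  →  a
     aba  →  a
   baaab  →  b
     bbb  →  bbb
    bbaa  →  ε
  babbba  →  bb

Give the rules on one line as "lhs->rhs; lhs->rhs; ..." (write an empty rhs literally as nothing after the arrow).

aa->; ba->

  | aaa => a
  | aba => a
  | baaab => aab => b
  | bbb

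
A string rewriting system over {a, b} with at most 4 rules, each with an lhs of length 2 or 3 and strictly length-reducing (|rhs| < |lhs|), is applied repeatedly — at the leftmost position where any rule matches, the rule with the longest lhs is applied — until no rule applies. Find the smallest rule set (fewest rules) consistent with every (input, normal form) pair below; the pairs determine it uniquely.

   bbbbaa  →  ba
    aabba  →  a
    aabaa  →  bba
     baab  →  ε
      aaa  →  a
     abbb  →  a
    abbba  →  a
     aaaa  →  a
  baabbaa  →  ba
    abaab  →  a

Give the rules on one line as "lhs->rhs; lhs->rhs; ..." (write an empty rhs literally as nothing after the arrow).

  | bbbbaa => baa => ba
  | aabba => bbba => a
  | aabaa => bbaa => bba
  | baab => bbb => ε

aa->a; aab->bb; bbb->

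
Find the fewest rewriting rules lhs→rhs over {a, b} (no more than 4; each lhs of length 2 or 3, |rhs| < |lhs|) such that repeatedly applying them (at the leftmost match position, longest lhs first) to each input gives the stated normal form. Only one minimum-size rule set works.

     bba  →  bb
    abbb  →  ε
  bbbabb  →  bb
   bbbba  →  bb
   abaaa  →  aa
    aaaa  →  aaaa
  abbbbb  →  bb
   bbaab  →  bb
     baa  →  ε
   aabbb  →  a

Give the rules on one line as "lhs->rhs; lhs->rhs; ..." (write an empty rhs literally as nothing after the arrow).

  | bba => bb
  | abbb => aba => ε
  | bbbabb => baabb => bb
  | bbbba => baba => bba => bb

aba->; ba->b; baa->; bbb->ba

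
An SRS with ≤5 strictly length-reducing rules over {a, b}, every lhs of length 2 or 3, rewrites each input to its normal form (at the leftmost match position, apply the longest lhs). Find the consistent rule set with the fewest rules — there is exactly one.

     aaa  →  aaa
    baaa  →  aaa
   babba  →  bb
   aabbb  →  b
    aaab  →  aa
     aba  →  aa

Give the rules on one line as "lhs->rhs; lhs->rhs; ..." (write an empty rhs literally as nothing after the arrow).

  | aaa
  | baaa => aaa
  | babba => bba => bb
  | aabbb => abb => b

ab->; aba->aa; baa->aa; bba->bb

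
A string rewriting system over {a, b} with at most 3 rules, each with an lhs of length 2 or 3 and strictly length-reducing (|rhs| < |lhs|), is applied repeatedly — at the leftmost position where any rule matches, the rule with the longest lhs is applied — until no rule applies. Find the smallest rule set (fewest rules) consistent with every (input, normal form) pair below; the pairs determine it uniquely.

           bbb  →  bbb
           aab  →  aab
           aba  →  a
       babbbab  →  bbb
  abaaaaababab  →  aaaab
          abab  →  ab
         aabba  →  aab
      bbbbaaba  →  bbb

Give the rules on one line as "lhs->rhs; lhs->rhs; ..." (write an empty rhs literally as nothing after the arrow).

ba->; baa->

  | bbb
  | aab
  | aba => a
  | babbbab => bbbab => bbb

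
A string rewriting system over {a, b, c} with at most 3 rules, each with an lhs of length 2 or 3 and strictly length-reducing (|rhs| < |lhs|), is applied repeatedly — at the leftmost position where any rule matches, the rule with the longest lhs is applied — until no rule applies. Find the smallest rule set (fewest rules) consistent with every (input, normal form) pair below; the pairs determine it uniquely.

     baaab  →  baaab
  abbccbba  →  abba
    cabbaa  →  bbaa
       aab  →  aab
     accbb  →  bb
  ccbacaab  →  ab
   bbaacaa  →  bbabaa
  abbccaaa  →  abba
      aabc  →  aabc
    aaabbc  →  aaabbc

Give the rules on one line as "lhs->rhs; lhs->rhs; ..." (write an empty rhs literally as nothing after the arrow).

  | baaab
  | abbccbba => abbcba => abba
  | cabbaa => bbaa
  | aab

ac->b; ca->; cb->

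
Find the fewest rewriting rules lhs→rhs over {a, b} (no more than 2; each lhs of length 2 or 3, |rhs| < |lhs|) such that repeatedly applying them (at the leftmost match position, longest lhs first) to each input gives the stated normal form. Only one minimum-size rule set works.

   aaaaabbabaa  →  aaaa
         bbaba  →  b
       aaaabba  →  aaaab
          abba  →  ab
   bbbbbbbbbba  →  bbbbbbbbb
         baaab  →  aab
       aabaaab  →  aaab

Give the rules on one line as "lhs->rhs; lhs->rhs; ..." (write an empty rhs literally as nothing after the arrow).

  | aaaaabbabaa => aaaaabbaa => aaaaaba => aaaa
  | bbaba => bba => b
  | aaaabba => aaaab
  | abba => ab

aba->; ba->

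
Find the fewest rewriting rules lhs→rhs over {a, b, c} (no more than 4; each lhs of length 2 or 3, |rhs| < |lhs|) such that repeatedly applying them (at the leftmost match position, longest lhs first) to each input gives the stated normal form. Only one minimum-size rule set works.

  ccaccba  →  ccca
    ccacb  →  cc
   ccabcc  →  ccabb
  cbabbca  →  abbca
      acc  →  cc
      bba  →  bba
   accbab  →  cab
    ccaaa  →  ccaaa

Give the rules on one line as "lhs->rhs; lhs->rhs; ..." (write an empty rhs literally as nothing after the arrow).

  | ccaccba => ccccba => ccca
  | ccacb => cccb => cc
  | ccabcc => ccabb
  | cbabbca => abbca

ac->c; bcc->bb; cb->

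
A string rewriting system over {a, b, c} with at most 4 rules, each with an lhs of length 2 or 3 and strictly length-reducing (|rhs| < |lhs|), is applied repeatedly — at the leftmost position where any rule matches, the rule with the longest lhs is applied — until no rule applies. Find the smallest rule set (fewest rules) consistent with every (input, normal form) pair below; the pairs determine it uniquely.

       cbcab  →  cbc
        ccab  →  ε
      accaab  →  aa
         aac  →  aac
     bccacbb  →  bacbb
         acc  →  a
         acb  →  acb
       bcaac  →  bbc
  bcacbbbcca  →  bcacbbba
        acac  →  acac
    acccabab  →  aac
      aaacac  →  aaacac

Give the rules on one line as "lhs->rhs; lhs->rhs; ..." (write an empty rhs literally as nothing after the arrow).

  | cbcab => cbc
  | ccab => ab => ε
  | accaab => aaab => aa
  | aac

ab->; caa->b; cc->; ccc->ac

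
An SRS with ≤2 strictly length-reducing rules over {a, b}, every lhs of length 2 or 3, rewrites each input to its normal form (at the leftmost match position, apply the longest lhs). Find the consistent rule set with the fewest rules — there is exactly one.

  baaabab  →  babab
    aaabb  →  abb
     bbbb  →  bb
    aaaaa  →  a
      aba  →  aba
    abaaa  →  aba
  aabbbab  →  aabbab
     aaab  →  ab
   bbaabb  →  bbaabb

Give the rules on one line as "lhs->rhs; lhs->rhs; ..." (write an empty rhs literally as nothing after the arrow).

aaa->a; bbb->bb

  | baaabab => babab
  | aaabb => abb
  | bbbb => bbb => bb
  | aaaaa => aaa => a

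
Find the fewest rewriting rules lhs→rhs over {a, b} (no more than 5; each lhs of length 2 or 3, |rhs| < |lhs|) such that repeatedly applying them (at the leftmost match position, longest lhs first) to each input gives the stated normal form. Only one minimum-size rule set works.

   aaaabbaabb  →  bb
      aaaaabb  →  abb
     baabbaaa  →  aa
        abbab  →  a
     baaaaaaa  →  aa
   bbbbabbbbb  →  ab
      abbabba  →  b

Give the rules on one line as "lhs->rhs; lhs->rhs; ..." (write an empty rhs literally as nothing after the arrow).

  | aaaabbaabb => babbaabb => abaabb => aabb => bb
  | aaaaabb => baabb => abb
  | baabbaaa => abbaaa => abaa => aa
  | abbab => aba => a

aaa->b; aab->b; ba->; bab->a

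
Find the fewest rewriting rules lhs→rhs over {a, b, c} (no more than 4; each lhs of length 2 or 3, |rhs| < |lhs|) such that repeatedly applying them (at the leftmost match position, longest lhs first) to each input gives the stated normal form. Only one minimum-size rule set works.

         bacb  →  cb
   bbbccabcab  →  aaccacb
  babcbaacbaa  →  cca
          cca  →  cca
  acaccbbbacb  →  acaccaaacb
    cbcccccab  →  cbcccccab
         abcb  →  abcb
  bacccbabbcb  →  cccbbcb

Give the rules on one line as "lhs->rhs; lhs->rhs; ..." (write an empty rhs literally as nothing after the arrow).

  | bacb => cb
  | bbbccabcab => aaccabcab => aaccacb
  | babcbaacbaa => bcbaacbaa => bcacbaa => ccbaa => cca
  | cca

ba->; bbb->aa; bca->c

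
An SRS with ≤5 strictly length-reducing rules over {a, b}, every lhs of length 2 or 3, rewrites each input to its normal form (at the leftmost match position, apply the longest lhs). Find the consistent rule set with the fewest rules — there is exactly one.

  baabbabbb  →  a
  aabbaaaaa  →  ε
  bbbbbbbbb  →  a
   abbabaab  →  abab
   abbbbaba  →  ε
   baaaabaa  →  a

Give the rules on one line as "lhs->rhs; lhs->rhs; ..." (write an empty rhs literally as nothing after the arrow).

  | baabbabbb => babbabbb => baabbb => babbb => baaa => bbb => aa => a
  | aabbaaaaa => abbaaaaa => aaaaaa => bbaaa => aaa => bb => ε
  | bbbbbbbbb => aabbbbbb => abbbbbb => aaabbb => bbbbb => aabb => abb => a
  | abbabaab => aabaab => abaab => abab

aa->a; aaa->bb; bb->; bbb->aa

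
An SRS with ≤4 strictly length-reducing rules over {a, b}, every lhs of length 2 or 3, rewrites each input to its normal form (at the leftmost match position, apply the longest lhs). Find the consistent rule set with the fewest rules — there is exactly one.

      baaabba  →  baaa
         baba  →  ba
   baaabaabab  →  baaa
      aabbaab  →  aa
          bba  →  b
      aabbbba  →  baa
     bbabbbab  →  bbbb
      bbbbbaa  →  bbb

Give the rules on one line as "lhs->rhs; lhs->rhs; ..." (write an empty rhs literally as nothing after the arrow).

ab->; abb->ba; bba->b

  | baaabba => baabaa => baaa
  | baba => ba
  | baaabaabab => baaaabab => baaaab => baaa
  | aabbaab => abaaab => aaab => aa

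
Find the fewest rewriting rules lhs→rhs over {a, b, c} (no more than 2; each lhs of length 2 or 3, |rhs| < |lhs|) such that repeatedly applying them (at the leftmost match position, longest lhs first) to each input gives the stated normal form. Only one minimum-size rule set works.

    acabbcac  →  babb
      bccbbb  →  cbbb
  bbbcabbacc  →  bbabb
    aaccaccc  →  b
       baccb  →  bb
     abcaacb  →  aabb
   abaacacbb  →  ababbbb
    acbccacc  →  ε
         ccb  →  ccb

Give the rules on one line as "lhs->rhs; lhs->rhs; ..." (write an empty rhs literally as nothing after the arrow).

ac->b; bc->

  | acabbcac => babbcac => babac => babb
  | bccbbb => cbbb
  | bbbcabbacc => bbabbacc => bbabbbc => bbabb
  | aaccaccc => abcaccc => aaccc => abcc => ac => b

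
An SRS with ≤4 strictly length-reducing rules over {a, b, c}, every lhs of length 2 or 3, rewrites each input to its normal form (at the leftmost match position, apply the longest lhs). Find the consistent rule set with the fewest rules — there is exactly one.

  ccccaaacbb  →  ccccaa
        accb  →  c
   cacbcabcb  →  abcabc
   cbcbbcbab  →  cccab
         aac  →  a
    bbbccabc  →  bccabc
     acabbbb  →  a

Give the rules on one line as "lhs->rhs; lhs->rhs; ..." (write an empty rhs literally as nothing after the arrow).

  | ccccaaacbb => ccccaabb => ccccaa
  | accb => cb => c
  | cacbcabcb => abcabcb => abcabc
  | cbcbbcbab => ccbbcbab => ccbcbab => cccbab => cccab

ac->; bb->; cac->a; cb->c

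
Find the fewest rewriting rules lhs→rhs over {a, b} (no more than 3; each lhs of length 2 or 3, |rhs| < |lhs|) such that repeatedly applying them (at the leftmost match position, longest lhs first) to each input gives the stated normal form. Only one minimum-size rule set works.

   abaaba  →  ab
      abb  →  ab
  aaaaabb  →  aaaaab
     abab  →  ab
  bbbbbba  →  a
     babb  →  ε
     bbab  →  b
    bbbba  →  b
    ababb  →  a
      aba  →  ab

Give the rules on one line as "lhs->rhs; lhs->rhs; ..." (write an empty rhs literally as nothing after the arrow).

ba->b; bb->b; bbb->

  | abaaba => ababa => abba => aba => ab
  | abb => ab
  | aaaaabb => aaaaab
  | abab => abb => ab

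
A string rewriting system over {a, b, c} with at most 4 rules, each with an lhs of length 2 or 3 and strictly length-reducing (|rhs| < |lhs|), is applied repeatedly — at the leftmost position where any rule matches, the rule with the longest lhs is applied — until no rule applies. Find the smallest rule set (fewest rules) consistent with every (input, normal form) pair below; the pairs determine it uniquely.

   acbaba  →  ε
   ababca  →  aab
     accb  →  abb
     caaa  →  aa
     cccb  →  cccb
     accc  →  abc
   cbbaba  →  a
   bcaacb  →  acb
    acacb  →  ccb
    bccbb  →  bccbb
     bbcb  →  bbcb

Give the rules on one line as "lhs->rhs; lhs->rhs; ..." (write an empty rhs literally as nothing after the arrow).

  | acbaba => acaba => cba => ca => ε
  | ababca => aabca => aab
  | accb => abb
  | caaa => aa

aca->c; acc->ab; ba->a; ca->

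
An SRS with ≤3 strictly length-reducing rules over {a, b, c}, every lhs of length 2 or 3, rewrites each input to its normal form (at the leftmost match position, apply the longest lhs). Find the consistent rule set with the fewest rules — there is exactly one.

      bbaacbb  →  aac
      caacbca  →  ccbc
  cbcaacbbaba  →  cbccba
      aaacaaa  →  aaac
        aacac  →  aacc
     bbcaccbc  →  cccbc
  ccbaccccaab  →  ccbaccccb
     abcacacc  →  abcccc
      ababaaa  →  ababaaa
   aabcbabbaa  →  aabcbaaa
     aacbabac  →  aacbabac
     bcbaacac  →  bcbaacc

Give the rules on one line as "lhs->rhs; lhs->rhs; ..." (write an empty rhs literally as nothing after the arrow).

  | bbaacbb => aacbb => aac
  | caacbca => cacbca => ccbca => ccbc
  | cbcaacbbaba => cbcacbbaba => cbccbbaba => cbccaba => cbccba
  | aaacaaa => aaacaa => aaaca => aaac

bb->; ca->c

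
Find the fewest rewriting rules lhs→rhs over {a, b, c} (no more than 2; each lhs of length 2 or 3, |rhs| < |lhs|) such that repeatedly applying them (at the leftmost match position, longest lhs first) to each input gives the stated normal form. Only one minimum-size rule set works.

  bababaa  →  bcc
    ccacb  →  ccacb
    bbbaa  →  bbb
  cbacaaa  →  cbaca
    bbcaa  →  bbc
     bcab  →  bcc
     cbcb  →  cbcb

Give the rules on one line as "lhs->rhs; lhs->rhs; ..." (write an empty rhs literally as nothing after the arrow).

aa->; ab->c

  | bababaa => bcabaa => bccaa => bcc
  | ccacb
  | bbbaa => bbb
  | cbacaaa => cbaca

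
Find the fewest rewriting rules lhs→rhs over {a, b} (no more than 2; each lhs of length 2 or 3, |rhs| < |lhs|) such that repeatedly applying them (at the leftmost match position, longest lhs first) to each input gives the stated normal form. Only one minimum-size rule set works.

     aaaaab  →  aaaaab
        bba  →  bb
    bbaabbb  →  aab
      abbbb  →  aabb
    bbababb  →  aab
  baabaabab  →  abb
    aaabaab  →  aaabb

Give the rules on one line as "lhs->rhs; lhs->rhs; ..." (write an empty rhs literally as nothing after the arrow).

ba->b; bbb->ab

  | aaaaab
  | bba => bb
  | bbaabbb => bbabbb => bbbbb => abbb => aab
  | abbbb => aabb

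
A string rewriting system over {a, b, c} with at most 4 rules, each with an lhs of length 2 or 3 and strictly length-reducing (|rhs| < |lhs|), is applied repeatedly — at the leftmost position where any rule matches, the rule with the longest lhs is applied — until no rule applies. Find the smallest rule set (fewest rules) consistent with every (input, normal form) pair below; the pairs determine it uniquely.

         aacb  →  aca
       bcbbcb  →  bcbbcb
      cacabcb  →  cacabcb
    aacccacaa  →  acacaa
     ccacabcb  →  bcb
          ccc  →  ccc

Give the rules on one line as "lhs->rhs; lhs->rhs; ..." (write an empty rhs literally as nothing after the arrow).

acb->ca; bca->; cca->b

  | aacb => aca
  | bcbbcb
  | cacabcb
  | aacccacaa => aacbcaa => acacaa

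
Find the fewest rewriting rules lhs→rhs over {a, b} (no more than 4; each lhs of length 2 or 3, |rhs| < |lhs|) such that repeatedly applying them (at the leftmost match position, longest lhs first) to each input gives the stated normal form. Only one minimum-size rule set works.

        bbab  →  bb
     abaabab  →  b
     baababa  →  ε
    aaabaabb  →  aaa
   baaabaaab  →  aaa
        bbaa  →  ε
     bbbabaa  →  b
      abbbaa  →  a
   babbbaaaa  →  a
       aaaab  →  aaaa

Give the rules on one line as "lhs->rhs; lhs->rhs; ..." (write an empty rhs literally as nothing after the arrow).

  | bbab => bb
  | abaabab => abab => b
  | baababa => ababa => ba => ε
  | aaabaabb => aaabb => aaab => aaa

ab->a; aba->; ba->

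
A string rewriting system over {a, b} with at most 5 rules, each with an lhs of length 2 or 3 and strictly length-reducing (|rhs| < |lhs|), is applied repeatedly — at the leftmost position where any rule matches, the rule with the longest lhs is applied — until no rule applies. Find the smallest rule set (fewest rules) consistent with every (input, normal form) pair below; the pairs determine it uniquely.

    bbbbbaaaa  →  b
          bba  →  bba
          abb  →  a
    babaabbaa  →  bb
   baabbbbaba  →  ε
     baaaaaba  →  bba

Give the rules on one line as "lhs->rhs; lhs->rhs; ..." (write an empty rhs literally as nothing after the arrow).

  | bbbbbaaaa => abbbaaaa => abaaaa => aaa => b
  | bba
  | abb => a
  | babaabbaa => babbaa => baaa => bb

aaa->b; aba->; abb->a; bbb->ab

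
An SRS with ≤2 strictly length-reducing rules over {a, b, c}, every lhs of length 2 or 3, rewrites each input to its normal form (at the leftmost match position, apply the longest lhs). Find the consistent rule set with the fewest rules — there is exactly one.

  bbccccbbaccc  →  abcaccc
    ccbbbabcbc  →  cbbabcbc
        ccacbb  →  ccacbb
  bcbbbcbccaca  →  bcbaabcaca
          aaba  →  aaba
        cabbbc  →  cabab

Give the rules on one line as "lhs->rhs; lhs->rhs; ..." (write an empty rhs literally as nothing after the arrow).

bbc->ab; ccb->c

  | bbccccbbaccc => abcccbbaccc => abccbaccc => abcaccc
  | ccbbbabcbc => cbbabcbc
  | ccacbb
  | bcbbbcbccaca => bcbabbccaca => bcbaabcaca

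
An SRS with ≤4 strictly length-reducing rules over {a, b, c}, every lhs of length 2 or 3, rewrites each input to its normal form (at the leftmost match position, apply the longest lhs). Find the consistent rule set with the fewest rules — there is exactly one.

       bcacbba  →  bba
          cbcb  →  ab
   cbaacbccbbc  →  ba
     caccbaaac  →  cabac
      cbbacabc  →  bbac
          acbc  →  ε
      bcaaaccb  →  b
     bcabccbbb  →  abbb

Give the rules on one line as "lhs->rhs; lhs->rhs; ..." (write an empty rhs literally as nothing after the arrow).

  | bcacbba => aacbba => cbba => bba
  | cbcb => bcb => ab
  | cbaacbccbbc => baacbccbbc => bcbccbbc => abccbbc => aacbbc => cbbc => bbc => ba
  | caccbaaac => cacbaaac => cabaaac => cabac

aa->; bc->a; cb->b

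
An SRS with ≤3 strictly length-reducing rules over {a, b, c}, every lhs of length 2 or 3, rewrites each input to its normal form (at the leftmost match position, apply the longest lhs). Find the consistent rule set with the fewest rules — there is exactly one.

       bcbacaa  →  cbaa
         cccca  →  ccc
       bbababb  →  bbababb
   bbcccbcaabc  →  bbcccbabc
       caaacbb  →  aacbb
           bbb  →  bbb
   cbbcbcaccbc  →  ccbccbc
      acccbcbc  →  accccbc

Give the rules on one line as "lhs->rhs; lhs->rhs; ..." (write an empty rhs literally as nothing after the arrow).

bcb->cb; ca->

  | bcbacaa => cbacaa => cbaa
  | cccca => ccc
  | bbababb
  | bbcccbcaabc => bbcccbabc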